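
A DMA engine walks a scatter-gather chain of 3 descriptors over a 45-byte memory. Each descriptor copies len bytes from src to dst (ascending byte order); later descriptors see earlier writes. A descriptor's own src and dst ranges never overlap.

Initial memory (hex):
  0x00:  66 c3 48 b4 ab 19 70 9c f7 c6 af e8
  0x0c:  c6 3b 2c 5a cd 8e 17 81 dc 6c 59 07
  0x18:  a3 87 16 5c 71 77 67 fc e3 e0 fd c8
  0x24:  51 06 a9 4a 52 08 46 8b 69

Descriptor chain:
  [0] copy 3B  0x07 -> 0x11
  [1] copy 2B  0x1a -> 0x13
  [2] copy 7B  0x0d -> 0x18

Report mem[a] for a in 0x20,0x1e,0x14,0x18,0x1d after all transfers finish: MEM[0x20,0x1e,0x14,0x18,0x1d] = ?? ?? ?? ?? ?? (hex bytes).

MEM[0x20,0x1e,0x14,0x18,0x1d] = e3 16 5c 3b f7

#0 dst[0x11+3] := {0x9c,0xf7,0xc6}
#1 dst[0x13+2] := {0x16,0x5c}
#2 dst[0x18+7] := {0x3b,0x2c,0x5a,0xcd,0x9c,0xf7,0x16}
query mem[0x20]=0xe3, mem[0x1e]=0x16, mem[0x14]=0x5c, mem[0x18]=0x3b, mem[0x1d]=0xf7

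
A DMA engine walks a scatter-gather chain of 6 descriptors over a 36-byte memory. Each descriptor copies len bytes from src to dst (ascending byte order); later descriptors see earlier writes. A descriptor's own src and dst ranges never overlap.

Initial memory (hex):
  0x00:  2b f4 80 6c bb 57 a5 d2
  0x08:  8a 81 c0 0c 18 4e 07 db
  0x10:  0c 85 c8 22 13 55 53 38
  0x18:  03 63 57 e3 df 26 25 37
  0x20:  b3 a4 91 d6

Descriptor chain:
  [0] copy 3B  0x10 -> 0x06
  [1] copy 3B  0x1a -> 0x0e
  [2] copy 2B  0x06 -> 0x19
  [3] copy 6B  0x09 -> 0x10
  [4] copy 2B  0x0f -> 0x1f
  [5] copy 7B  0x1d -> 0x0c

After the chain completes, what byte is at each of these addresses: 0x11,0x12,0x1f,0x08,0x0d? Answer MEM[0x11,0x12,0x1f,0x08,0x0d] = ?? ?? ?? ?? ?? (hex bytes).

#0 dst[0x06+3] := {0x0c,0x85,0xc8}
#1 dst[0x0e+3] := {0x57,0xe3,0xdf}
#2 dst[0x19+2] := {0x0c,0x85}
#3 dst[0x10+6] := {0x81,0xc0,0x0c,0x18,0x4e,0x57}
#4 dst[0x1f+2] := {0xe3,0x81}
#5 dst[0x0c+7] := {0x26,0x25,0xe3,0x81,0xa4,0x91,0xd6}
query mem[0x11]=0x91, mem[0x12]=0xd6, mem[0x1f]=0xe3, mem[0x08]=0xc8, mem[0x0d]=0x25

MEM[0x11,0x12,0x1f,0x08,0x0d] = 91 d6 e3 c8 25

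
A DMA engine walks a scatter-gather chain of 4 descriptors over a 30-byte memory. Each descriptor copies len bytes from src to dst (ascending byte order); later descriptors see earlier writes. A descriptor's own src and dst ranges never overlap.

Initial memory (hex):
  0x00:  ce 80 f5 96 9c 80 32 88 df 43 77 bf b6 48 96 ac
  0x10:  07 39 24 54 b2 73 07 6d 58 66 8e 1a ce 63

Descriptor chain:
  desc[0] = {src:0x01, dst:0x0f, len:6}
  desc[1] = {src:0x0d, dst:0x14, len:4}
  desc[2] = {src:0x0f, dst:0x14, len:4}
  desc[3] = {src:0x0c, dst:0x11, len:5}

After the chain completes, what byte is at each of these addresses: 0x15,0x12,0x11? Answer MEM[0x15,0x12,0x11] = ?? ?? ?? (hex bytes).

#0 dst[0x0f+6] := {0x80,0xf5,0x96,0x9c,0x80,0x32}
#1 dst[0x14+4] := {0x48,0x96,0x80,0xf5}
#2 dst[0x14+4] := {0x80,0xf5,0x96,0x9c}
#3 dst[0x11+5] := {0xb6,0x48,0x96,0x80,0xf5}
query mem[0x15]=0xf5, mem[0x12]=0x48, mem[0x11]=0xb6

MEM[0x15,0x12,0x11] = f5 48 b6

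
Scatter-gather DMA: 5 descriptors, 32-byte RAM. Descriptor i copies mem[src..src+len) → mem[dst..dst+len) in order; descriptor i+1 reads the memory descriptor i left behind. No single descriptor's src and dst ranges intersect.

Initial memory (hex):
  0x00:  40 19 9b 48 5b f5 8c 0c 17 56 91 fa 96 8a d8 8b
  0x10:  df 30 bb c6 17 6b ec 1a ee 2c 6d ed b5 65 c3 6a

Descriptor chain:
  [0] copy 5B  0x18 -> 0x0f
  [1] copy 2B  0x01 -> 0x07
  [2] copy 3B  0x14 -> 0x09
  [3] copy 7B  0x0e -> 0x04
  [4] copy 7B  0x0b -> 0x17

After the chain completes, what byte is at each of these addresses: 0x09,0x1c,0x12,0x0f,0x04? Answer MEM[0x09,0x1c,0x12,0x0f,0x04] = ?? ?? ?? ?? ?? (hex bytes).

[0] 0x18->0x0f len=5 : ee 2c 6d ed b5
[1] 0x01->0x07 len=2 : 19 9b
[2] 0x14->0x09 len=3 : 17 6b ec
[3] 0x0e->0x04 len=7 : d8 ee 2c 6d ed b5 17
[4] 0x0b->0x17 len=7 : ec 96 8a d8 ee 2c 6d
query mem[0x09]=0xb5, mem[0x1c]=0x2c, mem[0x12]=0xed, mem[0x0f]=0xee, mem[0x04]=0xd8

MEM[0x09,0x1c,0x12,0x0f,0x04] = b5 2c ed ee d8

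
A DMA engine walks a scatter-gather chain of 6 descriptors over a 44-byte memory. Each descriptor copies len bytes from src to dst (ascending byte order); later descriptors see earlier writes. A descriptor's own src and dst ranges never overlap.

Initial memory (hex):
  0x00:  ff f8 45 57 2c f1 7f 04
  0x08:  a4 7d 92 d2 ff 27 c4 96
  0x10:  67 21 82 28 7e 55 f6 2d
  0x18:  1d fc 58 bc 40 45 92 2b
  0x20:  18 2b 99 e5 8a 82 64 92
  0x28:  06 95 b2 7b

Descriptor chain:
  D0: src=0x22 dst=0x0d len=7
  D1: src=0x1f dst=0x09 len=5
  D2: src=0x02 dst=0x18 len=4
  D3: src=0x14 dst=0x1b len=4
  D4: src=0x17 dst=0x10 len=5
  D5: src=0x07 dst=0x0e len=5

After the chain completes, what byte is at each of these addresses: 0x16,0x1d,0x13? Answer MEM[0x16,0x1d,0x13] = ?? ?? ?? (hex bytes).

MEM[0x16,0x1d,0x13] = f6 f6 2c

  after D0: wrote 7B at 0x0d = 99e58a82649206
  after D1: wrote 5B at 0x09 = 2b182b99e5
  after D2: wrote 4B at 0x18 = 45572cf1
  after D3: wrote 4B at 0x1b = 7e55f62d
  after D4: wrote 5B at 0x10 = 2d45572c7e
  after D5: wrote 5B at 0x0e = 04a42b182b
query mem[0x16]=0xf6, mem[0x1d]=0xf6, mem[0x13]=0x2c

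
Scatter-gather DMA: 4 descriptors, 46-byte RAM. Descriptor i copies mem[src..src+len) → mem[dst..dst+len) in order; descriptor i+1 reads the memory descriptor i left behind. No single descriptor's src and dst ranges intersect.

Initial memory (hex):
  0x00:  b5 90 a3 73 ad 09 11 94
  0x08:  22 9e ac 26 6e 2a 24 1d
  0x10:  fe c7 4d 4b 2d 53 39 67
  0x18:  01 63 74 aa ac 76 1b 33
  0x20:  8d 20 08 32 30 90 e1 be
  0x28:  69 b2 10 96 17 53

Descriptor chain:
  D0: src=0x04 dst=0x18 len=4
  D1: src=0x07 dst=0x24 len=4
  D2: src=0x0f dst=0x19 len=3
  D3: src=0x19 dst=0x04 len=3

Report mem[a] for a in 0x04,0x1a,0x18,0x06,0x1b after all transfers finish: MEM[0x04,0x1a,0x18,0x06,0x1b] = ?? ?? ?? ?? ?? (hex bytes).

  after D0: wrote 4B at 0x18 = ad091194
  after D1: wrote 4B at 0x24 = 94229eac
  after D2: wrote 3B at 0x19 = 1dfec7
  after D3: wrote 3B at 0x04 = 1dfec7
query mem[0x04]=0x1d, mem[0x1a]=0xfe, mem[0x18]=0xad, mem[0x06]=0xc7, mem[0x1b]=0xc7

MEM[0x04,0x1a,0x18,0x06,0x1b] = 1d fe ad c7 c7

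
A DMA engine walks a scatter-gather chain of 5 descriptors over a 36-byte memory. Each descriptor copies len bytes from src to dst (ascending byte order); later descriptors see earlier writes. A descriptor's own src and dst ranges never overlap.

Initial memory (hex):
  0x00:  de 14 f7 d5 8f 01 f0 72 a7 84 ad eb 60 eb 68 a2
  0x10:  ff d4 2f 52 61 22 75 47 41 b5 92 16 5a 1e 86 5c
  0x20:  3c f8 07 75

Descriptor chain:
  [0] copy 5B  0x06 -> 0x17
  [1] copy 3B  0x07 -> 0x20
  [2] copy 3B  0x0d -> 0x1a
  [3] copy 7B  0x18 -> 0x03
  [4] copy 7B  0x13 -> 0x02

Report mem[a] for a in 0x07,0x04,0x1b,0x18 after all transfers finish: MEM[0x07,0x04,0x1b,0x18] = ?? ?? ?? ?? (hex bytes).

MEM[0x07,0x04,0x1b,0x18] = 72 22 68 72

  after D0: wrote 5B at 0x17 = f072a784ad
  after D1: wrote 3B at 0x20 = 72a784
  after D2: wrote 3B at 0x1a = eb68a2
  after D3: wrote 7B at 0x03 = 72a7eb68a21e86
  after D4: wrote 7B at 0x02 = 52612275f072a7
query mem[0x07]=0x72, mem[0x04]=0x22, mem[0x1b]=0x68, mem[0x18]=0x72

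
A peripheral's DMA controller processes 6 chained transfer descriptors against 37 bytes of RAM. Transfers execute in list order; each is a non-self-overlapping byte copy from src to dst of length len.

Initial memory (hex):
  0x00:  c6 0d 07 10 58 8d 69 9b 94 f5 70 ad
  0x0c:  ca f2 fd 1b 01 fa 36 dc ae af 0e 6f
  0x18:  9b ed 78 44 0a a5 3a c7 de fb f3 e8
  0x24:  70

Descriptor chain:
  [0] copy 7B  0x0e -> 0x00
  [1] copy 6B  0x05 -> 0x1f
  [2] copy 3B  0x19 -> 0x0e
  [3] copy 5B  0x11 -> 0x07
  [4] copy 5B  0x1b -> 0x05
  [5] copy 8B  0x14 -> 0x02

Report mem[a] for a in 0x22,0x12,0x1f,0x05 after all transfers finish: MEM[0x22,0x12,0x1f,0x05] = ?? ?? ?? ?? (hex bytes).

D0: mem[0x00..0x06] <- [fd 1b 01 fa 36 dc ae]
D1: mem[0x1f..0x24] <- [dc ae 9b 94 f5 70]
D2: mem[0x0e..0x10] <- [ed 78 44]
D3: mem[0x07..0x0b] <- [fa 36 dc ae af]
D4: mem[0x05..0x09] <- [44 0a a5 3a dc]
D5: mem[0x02..0x09] <- [ae af 0e 6f 9b ed 78 44]
query mem[0x22]=0x94, mem[0x12]=0x36, mem[0x1f]=0xdc, mem[0x05]=0x6f

MEM[0x22,0x12,0x1f,0x05] = 94 36 dc 6f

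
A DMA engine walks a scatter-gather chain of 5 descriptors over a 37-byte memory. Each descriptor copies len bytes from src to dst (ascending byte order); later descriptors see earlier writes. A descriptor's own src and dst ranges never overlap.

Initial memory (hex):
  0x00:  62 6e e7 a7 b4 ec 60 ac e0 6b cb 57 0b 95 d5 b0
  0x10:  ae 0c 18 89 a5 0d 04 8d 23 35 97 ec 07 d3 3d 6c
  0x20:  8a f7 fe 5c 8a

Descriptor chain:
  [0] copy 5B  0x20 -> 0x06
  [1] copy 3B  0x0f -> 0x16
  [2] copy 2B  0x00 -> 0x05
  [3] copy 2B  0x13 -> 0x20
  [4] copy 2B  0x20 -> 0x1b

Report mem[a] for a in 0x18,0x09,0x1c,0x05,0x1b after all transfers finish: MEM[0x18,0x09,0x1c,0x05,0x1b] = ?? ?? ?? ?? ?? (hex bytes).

MEM[0x18,0x09,0x1c,0x05,0x1b] = 0c 5c a5 62 89

#0 dst[0x06+5] := {0x8a,0xf7,0xfe,0x5c,0x8a}
#1 dst[0x16+3] := {0xb0,0xae,0x0c}
#2 dst[0x05+2] := {0x62,0x6e}
#3 dst[0x20+2] := {0x89,0xa5}
#4 dst[0x1b+2] := {0x89,0xa5}
query mem[0x18]=0x0c, mem[0x09]=0x5c, mem[0x1c]=0xa5, mem[0x05]=0x62, mem[0x1b]=0x89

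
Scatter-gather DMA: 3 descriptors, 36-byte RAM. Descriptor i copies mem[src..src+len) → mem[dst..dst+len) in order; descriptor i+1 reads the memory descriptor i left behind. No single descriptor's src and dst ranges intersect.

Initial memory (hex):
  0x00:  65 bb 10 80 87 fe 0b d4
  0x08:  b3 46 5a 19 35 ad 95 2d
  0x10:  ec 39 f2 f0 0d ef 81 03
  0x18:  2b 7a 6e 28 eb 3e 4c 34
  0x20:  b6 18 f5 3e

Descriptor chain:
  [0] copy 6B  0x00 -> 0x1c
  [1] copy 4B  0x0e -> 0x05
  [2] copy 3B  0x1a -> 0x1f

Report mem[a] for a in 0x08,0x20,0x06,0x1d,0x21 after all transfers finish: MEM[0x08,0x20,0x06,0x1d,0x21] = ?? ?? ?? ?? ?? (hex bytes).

MEM[0x08,0x20,0x06,0x1d,0x21] = 39 28 2d bb 65

[0] 0x00->0x1c len=6 : 65 bb 10 80 87 fe
[1] 0x0e->0x05 len=4 : 95 2d ec 39
[2] 0x1a->0x1f len=3 : 6e 28 65
query mem[0x08]=0x39, mem[0x20]=0x28, mem[0x06]=0x2d, mem[0x1d]=0xbb, mem[0x21]=0x65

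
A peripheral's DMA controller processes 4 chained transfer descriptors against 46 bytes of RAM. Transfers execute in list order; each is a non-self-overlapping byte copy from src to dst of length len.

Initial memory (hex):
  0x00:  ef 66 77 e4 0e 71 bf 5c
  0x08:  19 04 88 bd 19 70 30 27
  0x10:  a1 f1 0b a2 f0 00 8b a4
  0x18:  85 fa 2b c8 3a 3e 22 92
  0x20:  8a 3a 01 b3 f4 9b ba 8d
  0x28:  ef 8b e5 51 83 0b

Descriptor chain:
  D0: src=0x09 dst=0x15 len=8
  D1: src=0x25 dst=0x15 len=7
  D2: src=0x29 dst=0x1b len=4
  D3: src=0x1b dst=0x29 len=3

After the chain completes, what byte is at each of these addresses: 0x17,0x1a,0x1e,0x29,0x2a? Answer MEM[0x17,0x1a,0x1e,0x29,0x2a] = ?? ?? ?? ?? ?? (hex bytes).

MEM[0x17,0x1a,0x1e,0x29,0x2a] = 8d e5 83 8b e5

  after D0: wrote 8B at 0x15 = 0488bd19703027a1
  after D1: wrote 7B at 0x15 = 9bba8def8be551
  after D2: wrote 4B at 0x1b = 8be55183
  after D3: wrote 3B at 0x29 = 8be551
query mem[0x17]=0x8d, mem[0x1a]=0xe5, mem[0x1e]=0x83, mem[0x29]=0x8b, mem[0x2a]=0xe5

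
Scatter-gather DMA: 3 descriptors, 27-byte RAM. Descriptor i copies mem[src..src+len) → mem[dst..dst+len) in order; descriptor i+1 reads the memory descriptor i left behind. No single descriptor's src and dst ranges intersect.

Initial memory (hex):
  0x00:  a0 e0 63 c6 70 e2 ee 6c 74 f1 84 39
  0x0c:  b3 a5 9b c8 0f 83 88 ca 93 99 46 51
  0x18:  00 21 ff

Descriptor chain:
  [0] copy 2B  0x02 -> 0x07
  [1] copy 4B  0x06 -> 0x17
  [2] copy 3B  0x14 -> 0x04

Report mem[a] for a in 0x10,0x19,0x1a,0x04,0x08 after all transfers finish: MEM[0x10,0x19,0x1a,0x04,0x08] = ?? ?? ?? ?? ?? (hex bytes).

MEM[0x10,0x19,0x1a,0x04,0x08] = 0f c6 f1 93 c6

#0 dst[0x07+2] := {0x63,0xc6}
#1 dst[0x17+4] := {0xee,0x63,0xc6,0xf1}
#2 dst[0x04+3] := {0x93,0x99,0x46}
query mem[0x10]=0x0f, mem[0x19]=0xc6, mem[0x1a]=0xf1, mem[0x04]=0x93, mem[0x08]=0xc6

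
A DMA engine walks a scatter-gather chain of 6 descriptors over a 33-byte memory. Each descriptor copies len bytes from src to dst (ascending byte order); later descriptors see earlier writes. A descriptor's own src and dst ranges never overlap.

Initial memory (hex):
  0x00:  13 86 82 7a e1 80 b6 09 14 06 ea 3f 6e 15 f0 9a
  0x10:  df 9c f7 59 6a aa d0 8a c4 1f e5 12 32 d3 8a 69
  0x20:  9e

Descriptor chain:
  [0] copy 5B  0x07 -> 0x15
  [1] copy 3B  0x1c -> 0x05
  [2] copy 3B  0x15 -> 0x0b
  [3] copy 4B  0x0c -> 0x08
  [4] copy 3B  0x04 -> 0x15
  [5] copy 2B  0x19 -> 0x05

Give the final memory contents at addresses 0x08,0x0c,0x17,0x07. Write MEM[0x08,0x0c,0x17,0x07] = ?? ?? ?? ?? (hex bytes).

MEM[0x08,0x0c,0x17,0x07] = 14 14 d3 8a

[0] 0x07->0x15 len=5 : 09 14 06 ea 3f
[1] 0x1c->0x05 len=3 : 32 d3 8a
[2] 0x15->0x0b len=3 : 09 14 06
[3] 0x0c->0x08 len=4 : 14 06 f0 9a
[4] 0x04->0x15 len=3 : e1 32 d3
[5] 0x19->0x05 len=2 : 3f e5
query mem[0x08]=0x14, mem[0x0c]=0x14, mem[0x17]=0xd3, mem[0x07]=0x8a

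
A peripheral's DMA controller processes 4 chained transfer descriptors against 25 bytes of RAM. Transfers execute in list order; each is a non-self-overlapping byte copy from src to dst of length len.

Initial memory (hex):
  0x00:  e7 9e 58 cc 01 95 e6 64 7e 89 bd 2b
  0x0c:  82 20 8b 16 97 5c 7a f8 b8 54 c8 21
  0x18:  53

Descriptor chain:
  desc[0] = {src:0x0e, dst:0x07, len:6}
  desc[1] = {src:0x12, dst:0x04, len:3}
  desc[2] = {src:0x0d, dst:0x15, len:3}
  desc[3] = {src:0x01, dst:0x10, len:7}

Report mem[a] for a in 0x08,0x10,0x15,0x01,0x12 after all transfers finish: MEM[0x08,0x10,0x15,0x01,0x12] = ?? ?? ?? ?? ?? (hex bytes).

#0 dst[0x07+6] := {0x8b,0x16,0x97,0x5c,0x7a,0xf8}
#1 dst[0x04+3] := {0x7a,0xf8,0xb8}
#2 dst[0x15+3] := {0x20,0x8b,0x16}
#3 dst[0x10+7] := {0x9e,0x58,0xcc,0x7a,0xf8,0xb8,0x8b}
query mem[0x08]=0x16, mem[0x10]=0x9e, mem[0x15]=0xb8, mem[0x01]=0x9e, mem[0x12]=0xcc

MEM[0x08,0x10,0x15,0x01,0x12] = 16 9e b8 9e cc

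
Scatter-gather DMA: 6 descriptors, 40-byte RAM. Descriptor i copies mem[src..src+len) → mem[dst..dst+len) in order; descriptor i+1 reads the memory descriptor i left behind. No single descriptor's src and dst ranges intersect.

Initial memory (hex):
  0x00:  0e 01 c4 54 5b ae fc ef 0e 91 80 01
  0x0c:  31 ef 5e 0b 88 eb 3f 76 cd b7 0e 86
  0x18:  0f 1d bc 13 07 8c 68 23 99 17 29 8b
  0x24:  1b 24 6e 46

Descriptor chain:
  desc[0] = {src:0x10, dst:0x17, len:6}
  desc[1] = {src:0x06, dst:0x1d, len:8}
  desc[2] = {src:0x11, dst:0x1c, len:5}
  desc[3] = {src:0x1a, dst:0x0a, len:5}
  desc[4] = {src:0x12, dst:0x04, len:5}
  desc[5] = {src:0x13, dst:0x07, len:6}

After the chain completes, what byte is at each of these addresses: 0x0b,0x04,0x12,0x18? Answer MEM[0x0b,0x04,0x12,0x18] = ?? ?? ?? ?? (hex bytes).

MEM[0x0b,0x04,0x12,0x18] = 88 3f 3f eb

#0 dst[0x17+6] := {0x88,0xeb,0x3f,0x76,0xcd,0xb7}
#1 dst[0x1d+8] := {0xfc,0xef,0x0e,0x91,0x80,0x01,0x31,0xef}
#2 dst[0x1c+5] := {0xeb,0x3f,0x76,0xcd,0xb7}
#3 dst[0x0a+5] := {0x76,0xcd,0xeb,0x3f,0x76}
#4 dst[0x04+5] := {0x3f,0x76,0xcd,0xb7,0x0e}
#5 dst[0x07+6] := {0x76,0xcd,0xb7,0x0e,0x88,0xeb}
query mem[0x0b]=0x88, mem[0x04]=0x3f, mem[0x12]=0x3f, mem[0x18]=0xeb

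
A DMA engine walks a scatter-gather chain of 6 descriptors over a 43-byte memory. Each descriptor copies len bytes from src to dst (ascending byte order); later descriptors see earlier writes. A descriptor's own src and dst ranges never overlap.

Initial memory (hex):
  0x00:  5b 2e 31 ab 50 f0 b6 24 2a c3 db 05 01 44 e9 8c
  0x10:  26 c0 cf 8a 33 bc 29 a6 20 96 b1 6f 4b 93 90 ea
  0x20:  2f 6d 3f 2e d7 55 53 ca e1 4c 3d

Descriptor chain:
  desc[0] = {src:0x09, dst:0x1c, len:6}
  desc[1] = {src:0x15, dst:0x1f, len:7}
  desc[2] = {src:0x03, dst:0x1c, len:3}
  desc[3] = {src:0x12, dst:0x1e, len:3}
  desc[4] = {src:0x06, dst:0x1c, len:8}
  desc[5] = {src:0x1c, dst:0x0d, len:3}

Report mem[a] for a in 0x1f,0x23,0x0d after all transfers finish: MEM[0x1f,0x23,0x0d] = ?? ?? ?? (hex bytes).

[0] 0x09->0x1c len=6 : c3 db 05 01 44 e9
[1] 0x15->0x1f len=7 : bc 29 a6 20 96 b1 6f
[2] 0x03->0x1c len=3 : ab 50 f0
[3] 0x12->0x1e len=3 : cf 8a 33
[4] 0x06->0x1c len=8 : b6 24 2a c3 db 05 01 44
[5] 0x1c->0x0d len=3 : b6 24 2a
query mem[0x1f]=0xc3, mem[0x23]=0x44, mem[0x0d]=0xb6

MEM[0x1f,0x23,0x0d] = c3 44 b6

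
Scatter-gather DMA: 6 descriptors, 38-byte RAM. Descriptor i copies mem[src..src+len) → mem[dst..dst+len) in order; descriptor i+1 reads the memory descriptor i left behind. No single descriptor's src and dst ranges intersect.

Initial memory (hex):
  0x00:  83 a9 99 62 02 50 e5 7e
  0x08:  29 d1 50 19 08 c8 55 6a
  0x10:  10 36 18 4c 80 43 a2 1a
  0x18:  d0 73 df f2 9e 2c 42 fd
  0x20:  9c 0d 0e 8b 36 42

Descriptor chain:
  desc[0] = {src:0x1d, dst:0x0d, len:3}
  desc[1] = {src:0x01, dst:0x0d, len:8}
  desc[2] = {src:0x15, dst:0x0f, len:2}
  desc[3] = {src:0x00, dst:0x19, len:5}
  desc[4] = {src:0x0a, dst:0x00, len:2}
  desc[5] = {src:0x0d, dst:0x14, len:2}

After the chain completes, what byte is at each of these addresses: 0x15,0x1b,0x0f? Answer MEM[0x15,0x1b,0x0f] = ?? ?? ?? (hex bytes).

MEM[0x15,0x1b,0x0f] = 99 99 43

#0 dst[0x0d+3] := {0x2c,0x42,0xfd}
#1 dst[0x0d+8] := {0xa9,0x99,0x62,0x02,0x50,0xe5,0x7e,0x29}
#2 dst[0x0f+2] := {0x43,0xa2}
#3 dst[0x19+5] := {0x83,0xa9,0x99,0x62,0x02}
#4 dst[0x00+2] := {0x50,0x19}
#5 dst[0x14+2] := {0xa9,0x99}
query mem[0x15]=0x99, mem[0x1b]=0x99, mem[0x0f]=0x43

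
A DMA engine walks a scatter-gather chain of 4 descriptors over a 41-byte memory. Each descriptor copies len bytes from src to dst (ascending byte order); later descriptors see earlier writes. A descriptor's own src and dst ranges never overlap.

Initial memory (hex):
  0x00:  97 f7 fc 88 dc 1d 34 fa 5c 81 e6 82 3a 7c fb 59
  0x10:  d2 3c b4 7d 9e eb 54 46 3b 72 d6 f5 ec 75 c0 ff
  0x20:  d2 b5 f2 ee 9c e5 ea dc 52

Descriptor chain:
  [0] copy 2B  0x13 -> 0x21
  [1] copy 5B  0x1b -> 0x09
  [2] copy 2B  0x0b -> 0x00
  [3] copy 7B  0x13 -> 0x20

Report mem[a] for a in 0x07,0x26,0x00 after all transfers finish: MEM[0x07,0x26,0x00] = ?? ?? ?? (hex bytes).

MEM[0x07,0x26,0x00] = fa 72 75

D0: mem[0x21..0x22] <- [7d 9e]
D1: mem[0x09..0x0d] <- [f5 ec 75 c0 ff]
D2: mem[0x00..0x01] <- [75 c0]
D3: mem[0x20..0x26] <- [7d 9e eb 54 46 3b 72]
query mem[0x07]=0xfa, mem[0x26]=0x72, mem[0x00]=0x75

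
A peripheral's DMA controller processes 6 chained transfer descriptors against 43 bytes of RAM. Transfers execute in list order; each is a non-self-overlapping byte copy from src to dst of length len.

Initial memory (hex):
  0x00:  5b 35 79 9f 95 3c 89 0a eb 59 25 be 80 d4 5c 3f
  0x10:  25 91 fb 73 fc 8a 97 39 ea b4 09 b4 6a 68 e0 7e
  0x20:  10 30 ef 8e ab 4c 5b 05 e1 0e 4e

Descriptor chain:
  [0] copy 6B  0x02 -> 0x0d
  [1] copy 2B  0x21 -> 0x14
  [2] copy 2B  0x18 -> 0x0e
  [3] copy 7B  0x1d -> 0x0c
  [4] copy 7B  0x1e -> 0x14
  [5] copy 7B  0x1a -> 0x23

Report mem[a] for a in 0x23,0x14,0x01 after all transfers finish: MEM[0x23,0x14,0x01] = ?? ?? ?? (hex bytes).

D0: mem[0x0d..0x12] <- [79 9f 95 3c 89 0a]
D1: mem[0x14..0x15] <- [30 ef]
D2: mem[0x0e..0x0f] <- [ea b4]
D3: mem[0x0c..0x12] <- [68 e0 7e 10 30 ef 8e]
D4: mem[0x14..0x1a] <- [e0 7e 10 30 ef 8e ab]
D5: mem[0x23..0x29] <- [ab b4 6a 68 e0 7e 10]
query mem[0x23]=0xab, mem[0x14]=0xe0, mem[0x01]=0x35

MEM[0x23,0x14,0x01] = ab e0 35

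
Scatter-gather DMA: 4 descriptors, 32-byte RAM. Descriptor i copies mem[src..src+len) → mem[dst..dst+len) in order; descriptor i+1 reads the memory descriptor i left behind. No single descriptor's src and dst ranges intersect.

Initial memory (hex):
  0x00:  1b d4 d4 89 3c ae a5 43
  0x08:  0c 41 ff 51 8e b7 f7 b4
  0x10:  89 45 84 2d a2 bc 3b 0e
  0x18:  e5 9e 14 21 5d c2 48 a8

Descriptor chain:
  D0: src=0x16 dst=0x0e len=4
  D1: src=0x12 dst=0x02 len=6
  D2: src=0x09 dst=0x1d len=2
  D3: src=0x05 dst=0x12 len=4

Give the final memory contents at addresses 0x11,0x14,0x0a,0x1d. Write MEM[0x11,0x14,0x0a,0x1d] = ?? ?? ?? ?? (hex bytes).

#0 dst[0x0e+4] := {0x3b,0x0e,0xe5,0x9e}
#1 dst[0x02+6] := {0x84,0x2d,0xa2,0xbc,0x3b,0x0e}
#2 dst[0x1d+2] := {0x41,0xff}
#3 dst[0x12+4] := {0xbc,0x3b,0x0e,0x0c}
query mem[0x11]=0x9e, mem[0x14]=0x0e, mem[0x0a]=0xff, mem[0x1d]=0x41

MEM[0x11,0x14,0x0a,0x1d] = 9e 0e ff 41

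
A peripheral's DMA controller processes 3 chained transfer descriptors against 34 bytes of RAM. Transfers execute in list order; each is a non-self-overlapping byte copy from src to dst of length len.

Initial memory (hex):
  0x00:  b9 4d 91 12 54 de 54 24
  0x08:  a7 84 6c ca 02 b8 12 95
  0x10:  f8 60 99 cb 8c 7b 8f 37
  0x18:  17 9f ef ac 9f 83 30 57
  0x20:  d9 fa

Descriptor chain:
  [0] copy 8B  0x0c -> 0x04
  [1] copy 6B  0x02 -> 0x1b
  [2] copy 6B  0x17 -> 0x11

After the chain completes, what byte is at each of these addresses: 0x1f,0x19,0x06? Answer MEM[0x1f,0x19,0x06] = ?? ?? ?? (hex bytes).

  after D0: wrote 8B at 0x04 = 02b81295f86099cb
  after D1: wrote 6B at 0x1b = 911202b81295
  after D2: wrote 6B at 0x11 = 37179fef9112
query mem[0x1f]=0x12, mem[0x19]=0x9f, mem[0x06]=0x12

MEM[0x1f,0x19,0x06] = 12 9f 12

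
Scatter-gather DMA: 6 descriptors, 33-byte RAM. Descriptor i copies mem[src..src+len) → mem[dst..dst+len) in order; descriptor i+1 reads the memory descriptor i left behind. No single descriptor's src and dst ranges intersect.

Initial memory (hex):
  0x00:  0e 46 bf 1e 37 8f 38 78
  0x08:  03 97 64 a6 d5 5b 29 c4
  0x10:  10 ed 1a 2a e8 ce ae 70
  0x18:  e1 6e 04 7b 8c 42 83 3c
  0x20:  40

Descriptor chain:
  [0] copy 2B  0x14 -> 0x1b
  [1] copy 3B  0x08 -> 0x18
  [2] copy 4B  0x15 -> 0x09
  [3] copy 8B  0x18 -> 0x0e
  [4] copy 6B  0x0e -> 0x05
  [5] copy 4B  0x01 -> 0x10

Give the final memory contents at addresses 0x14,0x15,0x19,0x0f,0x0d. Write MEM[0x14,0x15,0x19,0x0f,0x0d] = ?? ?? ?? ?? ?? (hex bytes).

MEM[0x14,0x15,0x19,0x0f,0x0d] = 83 3c 97 97 5b

D0: mem[0x1b..0x1c] <- [e8 ce]
D1: mem[0x18..0x1a] <- [03 97 64]
D2: mem[0x09..0x0c] <- [ce ae 70 03]
D3: mem[0x0e..0x15] <- [03 97 64 e8 ce 42 83 3c]
D4: mem[0x05..0x0a] <- [03 97 64 e8 ce 42]
D5: mem[0x10..0x13] <- [46 bf 1e 37]
query mem[0x14]=0x83, mem[0x15]=0x3c, mem[0x19]=0x97, mem[0x0f]=0x97, mem[0x0d]=0x5b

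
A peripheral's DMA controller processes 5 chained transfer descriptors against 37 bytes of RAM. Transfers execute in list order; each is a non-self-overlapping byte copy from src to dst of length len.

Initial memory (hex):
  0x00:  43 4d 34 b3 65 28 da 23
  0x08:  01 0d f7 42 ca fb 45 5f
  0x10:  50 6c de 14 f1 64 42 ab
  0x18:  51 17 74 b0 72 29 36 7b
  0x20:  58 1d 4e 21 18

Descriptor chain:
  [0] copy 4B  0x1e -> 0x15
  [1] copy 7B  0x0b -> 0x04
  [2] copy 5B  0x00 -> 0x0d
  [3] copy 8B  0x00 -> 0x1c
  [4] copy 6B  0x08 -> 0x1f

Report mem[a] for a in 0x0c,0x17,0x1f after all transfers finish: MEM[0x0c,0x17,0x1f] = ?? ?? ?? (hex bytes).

MEM[0x0c,0x17,0x1f] = ca 58 5f

[0] 0x1e->0x15 len=4 : 36 7b 58 1d
[1] 0x0b->0x04 len=7 : 42 ca fb 45 5f 50 6c
[2] 0x00->0x0d len=5 : 43 4d 34 b3 42
[3] 0x00->0x1c len=8 : 43 4d 34 b3 42 ca fb 45
[4] 0x08->0x1f len=6 : 5f 50 6c 42 ca 43
query mem[0x0c]=0xca, mem[0x17]=0x58, mem[0x1f]=0x5f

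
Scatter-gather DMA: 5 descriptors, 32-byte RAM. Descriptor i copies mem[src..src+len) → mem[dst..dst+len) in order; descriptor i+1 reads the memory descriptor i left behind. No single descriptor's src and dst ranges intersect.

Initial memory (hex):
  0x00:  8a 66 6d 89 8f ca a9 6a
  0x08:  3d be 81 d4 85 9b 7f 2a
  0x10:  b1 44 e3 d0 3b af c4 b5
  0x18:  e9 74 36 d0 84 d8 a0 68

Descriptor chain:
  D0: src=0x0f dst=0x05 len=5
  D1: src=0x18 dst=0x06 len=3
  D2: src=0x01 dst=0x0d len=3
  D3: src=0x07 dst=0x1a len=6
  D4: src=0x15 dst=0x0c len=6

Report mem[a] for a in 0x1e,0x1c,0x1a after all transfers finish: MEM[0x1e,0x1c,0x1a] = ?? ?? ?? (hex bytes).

MEM[0x1e,0x1c,0x1a] = d4 d0 74

#0 dst[0x05+5] := {0x2a,0xb1,0x44,0xe3,0xd0}
#1 dst[0x06+3] := {0xe9,0x74,0x36}
#2 dst[0x0d+3] := {0x66,0x6d,0x89}
#3 dst[0x1a+6] := {0x74,0x36,0xd0,0x81,0xd4,0x85}
#4 dst[0x0c+6] := {0xaf,0xc4,0xb5,0xe9,0x74,0x74}
query mem[0x1e]=0xd4, mem[0x1c]=0xd0, mem[0x1a]=0x74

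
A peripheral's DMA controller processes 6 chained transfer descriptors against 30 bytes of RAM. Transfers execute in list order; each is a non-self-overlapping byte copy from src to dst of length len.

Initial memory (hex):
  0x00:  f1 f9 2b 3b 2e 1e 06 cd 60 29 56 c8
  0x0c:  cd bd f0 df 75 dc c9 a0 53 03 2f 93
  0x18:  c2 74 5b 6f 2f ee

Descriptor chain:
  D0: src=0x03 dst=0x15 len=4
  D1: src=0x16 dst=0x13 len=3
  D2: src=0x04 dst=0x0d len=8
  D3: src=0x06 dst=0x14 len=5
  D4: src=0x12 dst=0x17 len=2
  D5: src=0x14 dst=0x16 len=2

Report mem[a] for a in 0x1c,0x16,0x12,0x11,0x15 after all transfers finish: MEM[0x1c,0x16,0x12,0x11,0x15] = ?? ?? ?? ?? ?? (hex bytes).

D0: mem[0x15..0x18] <- [3b 2e 1e 06]
D1: mem[0x13..0x15] <- [2e 1e 06]
D2: mem[0x0d..0x14] <- [2e 1e 06 cd 60 29 56 c8]
D3: mem[0x14..0x18] <- [06 cd 60 29 56]
D4: mem[0x17..0x18] <- [29 56]
D5: mem[0x16..0x17] <- [06 cd]
query mem[0x1c]=0x2f, mem[0x16]=0x06, mem[0x12]=0x29, mem[0x11]=0x60, mem[0x15]=0xcd

MEM[0x1c,0x16,0x12,0x11,0x15] = 2f 06 29 60 cd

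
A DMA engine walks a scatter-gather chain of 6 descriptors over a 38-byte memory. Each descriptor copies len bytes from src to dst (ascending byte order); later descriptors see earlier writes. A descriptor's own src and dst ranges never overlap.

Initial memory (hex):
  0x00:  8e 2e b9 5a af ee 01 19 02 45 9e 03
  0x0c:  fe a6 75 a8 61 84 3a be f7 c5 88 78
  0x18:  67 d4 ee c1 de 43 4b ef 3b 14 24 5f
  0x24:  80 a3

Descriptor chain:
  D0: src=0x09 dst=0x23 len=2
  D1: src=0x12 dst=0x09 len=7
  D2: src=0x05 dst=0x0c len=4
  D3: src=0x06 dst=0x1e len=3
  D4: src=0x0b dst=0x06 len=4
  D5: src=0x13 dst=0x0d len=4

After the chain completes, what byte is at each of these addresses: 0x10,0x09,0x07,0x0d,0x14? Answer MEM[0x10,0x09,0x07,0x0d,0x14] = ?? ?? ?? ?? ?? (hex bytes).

[0] 0x09->0x23 len=2 : 45 9e
[1] 0x12->0x09 len=7 : 3a be f7 c5 88 78 67
[2] 0x05->0x0c len=4 : ee 01 19 02
[3] 0x06->0x1e len=3 : 01 19 02
[4] 0x0b->0x06 len=4 : f7 ee 01 19
[5] 0x13->0x0d len=4 : be f7 c5 88
query mem[0x10]=0x88, mem[0x09]=0x19, mem[0x07]=0xee, mem[0x0d]=0xbe, mem[0x14]=0xf7

MEM[0x10,0x09,0x07,0x0d,0x14] = 88 19 ee be f7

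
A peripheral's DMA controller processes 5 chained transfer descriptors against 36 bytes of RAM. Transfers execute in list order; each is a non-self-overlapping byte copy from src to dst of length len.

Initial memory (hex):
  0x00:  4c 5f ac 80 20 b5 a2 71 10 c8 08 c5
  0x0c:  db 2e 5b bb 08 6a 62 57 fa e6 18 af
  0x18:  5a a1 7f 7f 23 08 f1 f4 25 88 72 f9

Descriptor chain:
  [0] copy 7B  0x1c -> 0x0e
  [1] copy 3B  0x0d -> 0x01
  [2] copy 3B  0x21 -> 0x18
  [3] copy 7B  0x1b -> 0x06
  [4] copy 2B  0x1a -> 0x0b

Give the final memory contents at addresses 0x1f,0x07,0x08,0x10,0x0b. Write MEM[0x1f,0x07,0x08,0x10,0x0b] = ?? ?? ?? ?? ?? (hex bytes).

  after D0: wrote 7B at 0x0e = 2308f1f4258872
  after D1: wrote 3B at 0x01 = 2e2308
  after D2: wrote 3B at 0x18 = 8872f9
  after D3: wrote 7B at 0x06 = 7f2308f1f42588
  after D4: wrote 2B at 0x0b = f97f
query mem[0x1f]=0xf4, mem[0x07]=0x23, mem[0x08]=0x08, mem[0x10]=0xf1, mem[0x0b]=0xf9

MEM[0x1f,0x07,0x08,0x10,0x0b] = f4 23 08 f1 f9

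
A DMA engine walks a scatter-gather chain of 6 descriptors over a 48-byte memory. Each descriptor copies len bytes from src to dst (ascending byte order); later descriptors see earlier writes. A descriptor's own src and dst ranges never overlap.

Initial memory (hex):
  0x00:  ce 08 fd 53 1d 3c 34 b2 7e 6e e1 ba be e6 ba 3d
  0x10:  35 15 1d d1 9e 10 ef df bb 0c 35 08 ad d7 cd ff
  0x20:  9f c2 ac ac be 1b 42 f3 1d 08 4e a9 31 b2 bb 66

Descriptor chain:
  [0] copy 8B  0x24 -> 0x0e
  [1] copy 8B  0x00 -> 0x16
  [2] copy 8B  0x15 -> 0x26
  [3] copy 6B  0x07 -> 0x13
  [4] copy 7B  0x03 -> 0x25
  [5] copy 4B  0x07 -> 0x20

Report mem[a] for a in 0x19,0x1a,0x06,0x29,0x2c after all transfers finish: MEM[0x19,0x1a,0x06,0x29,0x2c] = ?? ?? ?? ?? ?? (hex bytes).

MEM[0x19,0x1a,0x06,0x29,0x2c] = 53 1d 34 b2 3c

  after D0: wrote 8B at 0x0e = be1b42f31d084ea9
  after D1: wrote 8B at 0x16 = ce08fd531d3c34b2
  after D2: wrote 8B at 0x26 = a9ce08fd531d3c34
  after D3: wrote 6B at 0x13 = b27e6ee1babe
  after D4: wrote 7B at 0x25 = 531d3c34b27e6e
  after D5: wrote 4B at 0x20 = b27e6ee1
query mem[0x19]=0x53, mem[0x1a]=0x1d, mem[0x06]=0x34, mem[0x29]=0xb2, mem[0x2c]=0x3c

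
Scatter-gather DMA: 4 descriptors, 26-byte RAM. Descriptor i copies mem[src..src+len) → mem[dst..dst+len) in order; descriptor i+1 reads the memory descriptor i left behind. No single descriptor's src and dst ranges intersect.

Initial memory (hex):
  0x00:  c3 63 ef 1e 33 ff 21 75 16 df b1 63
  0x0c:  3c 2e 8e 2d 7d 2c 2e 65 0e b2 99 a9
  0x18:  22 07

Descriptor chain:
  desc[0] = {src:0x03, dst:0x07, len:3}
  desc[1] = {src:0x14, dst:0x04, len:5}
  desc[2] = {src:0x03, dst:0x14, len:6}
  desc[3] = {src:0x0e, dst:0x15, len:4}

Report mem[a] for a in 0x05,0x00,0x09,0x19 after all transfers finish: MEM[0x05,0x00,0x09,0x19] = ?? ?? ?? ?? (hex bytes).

  after D0: wrote 3B at 0x07 = 1e33ff
  after D1: wrote 5B at 0x04 = 0eb299a922
  after D2: wrote 6B at 0x14 = 1e0eb299a922
  after D3: wrote 4B at 0x15 = 8e2d7d2c
query mem[0x05]=0xb2, mem[0x00]=0xc3, mem[0x09]=0xff, mem[0x19]=0x22

MEM[0x05,0x00,0x09,0x19] = b2 c3 ff 22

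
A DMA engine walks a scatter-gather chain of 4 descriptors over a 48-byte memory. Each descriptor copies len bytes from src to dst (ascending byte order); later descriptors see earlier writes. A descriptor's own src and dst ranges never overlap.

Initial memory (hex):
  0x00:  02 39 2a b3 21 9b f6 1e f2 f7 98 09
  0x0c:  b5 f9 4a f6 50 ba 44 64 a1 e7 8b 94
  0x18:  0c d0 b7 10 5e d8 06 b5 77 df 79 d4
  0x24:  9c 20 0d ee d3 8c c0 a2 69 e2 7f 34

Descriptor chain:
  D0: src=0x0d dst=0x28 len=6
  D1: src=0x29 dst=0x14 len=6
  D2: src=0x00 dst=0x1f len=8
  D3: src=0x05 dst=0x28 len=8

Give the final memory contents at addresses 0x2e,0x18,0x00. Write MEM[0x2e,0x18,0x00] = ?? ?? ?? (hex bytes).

MEM[0x2e,0x18,0x00] = 09 44 02

#0 dst[0x28+6] := {0xf9,0x4a,0xf6,0x50,0xba,0x44}
#1 dst[0x14+6] := {0x4a,0xf6,0x50,0xba,0x44,0x7f}
#2 dst[0x1f+8] := {0x02,0x39,0x2a,0xb3,0x21,0x9b,0xf6,0x1e}
#3 dst[0x28+8] := {0x9b,0xf6,0x1e,0xf2,0xf7,0x98,0x09,0xb5}
query mem[0x2e]=0x09, mem[0x18]=0x44, mem[0x00]=0x02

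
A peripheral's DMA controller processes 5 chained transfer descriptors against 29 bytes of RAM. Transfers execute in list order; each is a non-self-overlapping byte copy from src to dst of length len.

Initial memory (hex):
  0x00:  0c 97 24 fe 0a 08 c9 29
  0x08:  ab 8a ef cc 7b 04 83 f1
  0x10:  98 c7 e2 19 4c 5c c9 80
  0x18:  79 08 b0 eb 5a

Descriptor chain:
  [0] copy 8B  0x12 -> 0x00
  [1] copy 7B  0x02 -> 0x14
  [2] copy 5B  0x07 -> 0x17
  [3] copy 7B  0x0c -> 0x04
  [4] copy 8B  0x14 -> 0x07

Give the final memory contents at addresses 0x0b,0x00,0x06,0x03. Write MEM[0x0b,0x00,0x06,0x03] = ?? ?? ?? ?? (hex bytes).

MEM[0x0b,0x00,0x06,0x03] = ab e2 83 5c

[0] 0x12->0x00 len=8 : e2 19 4c 5c c9 80 79 08
[1] 0x02->0x14 len=7 : 4c 5c c9 80 79 08 ab
[2] 0x07->0x17 len=5 : 08 ab 8a ef cc
[3] 0x0c->0x04 len=7 : 7b 04 83 f1 98 c7 e2
[4] 0x14->0x07 len=8 : 4c 5c c9 08 ab 8a ef cc
query mem[0x0b]=0xab, mem[0x00]=0xe2, mem[0x06]=0x83, mem[0x03]=0x5c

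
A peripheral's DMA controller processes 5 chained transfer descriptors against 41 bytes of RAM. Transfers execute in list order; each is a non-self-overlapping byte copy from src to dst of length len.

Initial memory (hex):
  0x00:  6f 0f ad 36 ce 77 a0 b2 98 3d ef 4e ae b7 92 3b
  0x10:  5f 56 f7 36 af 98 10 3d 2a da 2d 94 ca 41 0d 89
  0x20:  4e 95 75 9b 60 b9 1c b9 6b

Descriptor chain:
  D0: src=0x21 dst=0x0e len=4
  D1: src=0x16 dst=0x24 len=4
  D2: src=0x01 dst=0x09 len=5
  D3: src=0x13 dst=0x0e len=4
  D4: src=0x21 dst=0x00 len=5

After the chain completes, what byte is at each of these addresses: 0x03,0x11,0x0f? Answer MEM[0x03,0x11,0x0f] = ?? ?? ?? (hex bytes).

#0 dst[0x0e+4] := {0x95,0x75,0x9b,0x60}
#1 dst[0x24+4] := {0x10,0x3d,0x2a,0xda}
#2 dst[0x09+5] := {0x0f,0xad,0x36,0xce,0x77}
#3 dst[0x0e+4] := {0x36,0xaf,0x98,0x10}
#4 dst[0x00+5] := {0x95,0x75,0x9b,0x10,0x3d}
query mem[0x03]=0x10, mem[0x11]=0x10, mem[0x0f]=0xaf

MEM[0x03,0x11,0x0f] = 10 10 af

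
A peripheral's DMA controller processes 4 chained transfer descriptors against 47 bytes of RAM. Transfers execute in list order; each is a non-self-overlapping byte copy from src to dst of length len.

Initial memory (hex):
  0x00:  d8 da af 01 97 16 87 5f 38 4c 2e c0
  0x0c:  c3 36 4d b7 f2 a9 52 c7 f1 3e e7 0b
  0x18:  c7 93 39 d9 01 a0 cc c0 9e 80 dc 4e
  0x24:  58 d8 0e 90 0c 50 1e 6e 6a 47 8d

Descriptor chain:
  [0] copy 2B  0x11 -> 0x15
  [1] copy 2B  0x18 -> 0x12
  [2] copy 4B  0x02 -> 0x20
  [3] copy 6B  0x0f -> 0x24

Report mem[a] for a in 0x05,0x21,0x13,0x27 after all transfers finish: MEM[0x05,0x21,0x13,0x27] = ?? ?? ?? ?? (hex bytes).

  after D0: wrote 2B at 0x15 = a952
  after D1: wrote 2B at 0x12 = c793
  after D2: wrote 4B at 0x20 = af019716
  after D3: wrote 6B at 0x24 = b7f2a9c793f1
query mem[0x05]=0x16, mem[0x21]=0x01, mem[0x13]=0x93, mem[0x27]=0xc7

MEM[0x05,0x21,0x13,0x27] = 16 01 93 c7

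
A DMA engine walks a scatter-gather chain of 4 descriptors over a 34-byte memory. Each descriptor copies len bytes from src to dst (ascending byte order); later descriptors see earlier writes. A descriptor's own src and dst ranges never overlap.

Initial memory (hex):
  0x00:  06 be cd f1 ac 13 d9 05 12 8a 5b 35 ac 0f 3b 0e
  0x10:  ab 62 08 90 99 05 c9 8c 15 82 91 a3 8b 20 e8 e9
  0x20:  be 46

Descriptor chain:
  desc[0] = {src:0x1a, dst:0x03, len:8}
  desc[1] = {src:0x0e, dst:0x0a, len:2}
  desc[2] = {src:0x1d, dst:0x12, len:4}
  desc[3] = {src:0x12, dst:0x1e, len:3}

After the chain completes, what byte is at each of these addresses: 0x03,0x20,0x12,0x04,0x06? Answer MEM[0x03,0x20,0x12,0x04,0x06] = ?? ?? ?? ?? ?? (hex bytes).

#0 dst[0x03+8] := {0x91,0xa3,0x8b,0x20,0xe8,0xe9,0xbe,0x46}
#1 dst[0x0a+2] := {0x3b,0x0e}
#2 dst[0x12+4] := {0x20,0xe8,0xe9,0xbe}
#3 dst[0x1e+3] := {0x20,0xe8,0xe9}
query mem[0x03]=0x91, mem[0x20]=0xe9, mem[0x12]=0x20, mem[0x04]=0xa3, mem[0x06]=0x20

MEM[0x03,0x20,0x12,0x04,0x06] = 91 e9 20 a3 20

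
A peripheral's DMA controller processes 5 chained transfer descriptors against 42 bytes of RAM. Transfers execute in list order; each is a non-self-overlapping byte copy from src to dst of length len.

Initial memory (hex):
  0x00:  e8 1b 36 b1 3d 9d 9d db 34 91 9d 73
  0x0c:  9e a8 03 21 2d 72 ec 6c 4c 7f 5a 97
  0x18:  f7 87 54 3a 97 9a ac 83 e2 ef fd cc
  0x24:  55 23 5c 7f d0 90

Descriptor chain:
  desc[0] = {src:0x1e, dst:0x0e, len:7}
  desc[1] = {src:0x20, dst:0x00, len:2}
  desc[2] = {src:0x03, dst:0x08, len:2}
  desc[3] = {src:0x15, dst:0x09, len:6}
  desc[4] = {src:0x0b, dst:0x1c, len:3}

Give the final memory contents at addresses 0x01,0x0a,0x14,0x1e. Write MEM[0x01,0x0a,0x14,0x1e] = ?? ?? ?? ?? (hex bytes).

#0 dst[0x0e+7] := {0xac,0x83,0xe2,0xef,0xfd,0xcc,0x55}
#1 dst[0x00+2] := {0xe2,0xef}
#2 dst[0x08+2] := {0xb1,0x3d}
#3 dst[0x09+6] := {0x7f,0x5a,0x97,0xf7,0x87,0x54}
#4 dst[0x1c+3] := {0x97,0xf7,0x87}
query mem[0x01]=0xef, mem[0x0a]=0x5a, mem[0x14]=0x55, mem[0x1e]=0x87

MEM[0x01,0x0a,0x14,0x1e] = ef 5a 55 87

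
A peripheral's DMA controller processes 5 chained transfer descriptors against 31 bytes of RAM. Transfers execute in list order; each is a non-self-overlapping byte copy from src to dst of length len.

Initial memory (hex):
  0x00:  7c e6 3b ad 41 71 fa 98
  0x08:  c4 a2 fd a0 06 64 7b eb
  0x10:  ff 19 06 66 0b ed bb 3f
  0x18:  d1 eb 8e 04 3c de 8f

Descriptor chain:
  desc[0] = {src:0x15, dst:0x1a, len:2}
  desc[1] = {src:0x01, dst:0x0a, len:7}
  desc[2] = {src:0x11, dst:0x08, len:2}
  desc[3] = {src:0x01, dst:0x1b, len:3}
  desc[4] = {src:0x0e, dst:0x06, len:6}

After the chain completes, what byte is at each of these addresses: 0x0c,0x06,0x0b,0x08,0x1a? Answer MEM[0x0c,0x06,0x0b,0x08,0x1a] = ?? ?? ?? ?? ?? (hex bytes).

MEM[0x0c,0x06,0x0b,0x08,0x1a] = ad 71 66 98 ed

[0] 0x15->0x1a len=2 : ed bb
[1] 0x01->0x0a len=7 : e6 3b ad 41 71 fa 98
[2] 0x11->0x08 len=2 : 19 06
[3] 0x01->0x1b len=3 : e6 3b ad
[4] 0x0e->0x06 len=6 : 71 fa 98 19 06 66
query mem[0x0c]=0xad, mem[0x06]=0x71, mem[0x0b]=0x66, mem[0x08]=0x98, mem[0x1a]=0xed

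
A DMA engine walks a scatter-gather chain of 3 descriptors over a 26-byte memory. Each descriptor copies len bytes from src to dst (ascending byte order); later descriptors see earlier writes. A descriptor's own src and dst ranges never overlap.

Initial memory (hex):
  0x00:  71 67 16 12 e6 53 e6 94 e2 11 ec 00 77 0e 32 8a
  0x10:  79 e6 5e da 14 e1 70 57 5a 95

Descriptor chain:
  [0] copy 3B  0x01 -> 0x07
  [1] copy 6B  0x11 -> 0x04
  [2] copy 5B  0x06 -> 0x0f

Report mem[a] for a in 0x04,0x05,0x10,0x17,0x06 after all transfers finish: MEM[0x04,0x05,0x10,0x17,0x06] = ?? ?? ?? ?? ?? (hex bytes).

  after D0: wrote 3B at 0x07 = 671612
  after D1: wrote 6B at 0x04 = e65eda14e170
  after D2: wrote 5B at 0x0f = da14e170ec
query mem[0x04]=0xe6, mem[0x05]=0x5e, mem[0x10]=0x14, mem[0x17]=0x57, mem[0x06]=0xda

MEM[0x04,0x05,0x10,0x17,0x06] = e6 5e 14 57 da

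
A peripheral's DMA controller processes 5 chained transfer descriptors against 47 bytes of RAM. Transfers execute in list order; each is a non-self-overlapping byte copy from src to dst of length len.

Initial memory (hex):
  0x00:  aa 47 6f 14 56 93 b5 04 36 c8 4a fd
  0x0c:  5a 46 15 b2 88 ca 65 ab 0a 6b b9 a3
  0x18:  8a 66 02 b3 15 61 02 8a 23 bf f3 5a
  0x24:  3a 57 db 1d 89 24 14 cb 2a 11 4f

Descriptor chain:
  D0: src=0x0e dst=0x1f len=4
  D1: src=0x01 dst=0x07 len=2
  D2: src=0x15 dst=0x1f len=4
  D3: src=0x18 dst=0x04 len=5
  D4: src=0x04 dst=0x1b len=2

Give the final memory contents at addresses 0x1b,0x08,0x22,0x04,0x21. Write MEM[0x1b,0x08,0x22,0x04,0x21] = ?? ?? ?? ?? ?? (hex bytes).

D0: mem[0x1f..0x22] <- [15 b2 88 ca]
D1: mem[0x07..0x08] <- [47 6f]
D2: mem[0x1f..0x22] <- [6b b9 a3 8a]
D3: mem[0x04..0x08] <- [8a 66 02 b3 15]
D4: mem[0x1b..0x1c] <- [8a 66]
query mem[0x1b]=0x8a, mem[0x08]=0x15, mem[0x22]=0x8a, mem[0x04]=0x8a, mem[0x21]=0xa3

MEM[0x1b,0x08,0x22,0x04,0x21] = 8a 15 8a 8a a3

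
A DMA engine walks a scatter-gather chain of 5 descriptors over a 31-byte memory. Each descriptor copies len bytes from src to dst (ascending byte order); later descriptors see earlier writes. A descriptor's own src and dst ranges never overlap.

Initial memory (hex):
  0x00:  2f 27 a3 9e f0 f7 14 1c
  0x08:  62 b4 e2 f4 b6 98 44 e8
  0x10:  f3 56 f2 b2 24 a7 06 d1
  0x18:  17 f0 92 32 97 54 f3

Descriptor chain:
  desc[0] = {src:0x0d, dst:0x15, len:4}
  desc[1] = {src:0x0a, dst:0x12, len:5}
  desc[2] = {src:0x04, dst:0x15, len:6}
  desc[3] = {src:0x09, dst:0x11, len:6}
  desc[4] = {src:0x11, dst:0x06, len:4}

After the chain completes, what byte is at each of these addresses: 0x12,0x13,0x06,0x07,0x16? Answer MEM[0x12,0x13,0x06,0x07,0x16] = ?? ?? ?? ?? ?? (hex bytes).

MEM[0x12,0x13,0x06,0x07,0x16] = e2 f4 b4 e2 44

#0 dst[0x15+4] := {0x98,0x44,0xe8,0xf3}
#1 dst[0x12+5] := {0xe2,0xf4,0xb6,0x98,0x44}
#2 dst[0x15+6] := {0xf0,0xf7,0x14,0x1c,0x62,0xb4}
#3 dst[0x11+6] := {0xb4,0xe2,0xf4,0xb6,0x98,0x44}
#4 dst[0x06+4] := {0xb4,0xe2,0xf4,0xb6}
query mem[0x12]=0xe2, mem[0x13]=0xf4, mem[0x06]=0xb4, mem[0x07]=0xe2, mem[0x16]=0x44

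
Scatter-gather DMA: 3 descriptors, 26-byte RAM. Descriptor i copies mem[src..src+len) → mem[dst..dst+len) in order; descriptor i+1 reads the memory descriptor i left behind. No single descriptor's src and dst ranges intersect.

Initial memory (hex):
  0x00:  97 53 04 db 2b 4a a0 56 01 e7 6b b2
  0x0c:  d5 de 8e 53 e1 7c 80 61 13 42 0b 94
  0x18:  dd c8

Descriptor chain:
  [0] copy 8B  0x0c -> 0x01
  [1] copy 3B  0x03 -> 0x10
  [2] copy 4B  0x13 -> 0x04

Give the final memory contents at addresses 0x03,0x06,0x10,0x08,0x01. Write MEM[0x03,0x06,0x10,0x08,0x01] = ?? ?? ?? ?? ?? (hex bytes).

[0] 0x0c->0x01 len=8 : d5 de 8e 53 e1 7c 80 61
[1] 0x03->0x10 len=3 : 8e 53 e1
[2] 0x13->0x04 len=4 : 61 13 42 0b
query mem[0x03]=0x8e, mem[0x06]=0x42, mem[0x10]=0x8e, mem[0x08]=0x61, mem[0x01]=0xd5

MEM[0x03,0x06,0x10,0x08,0x01] = 8e 42 8e 61 d5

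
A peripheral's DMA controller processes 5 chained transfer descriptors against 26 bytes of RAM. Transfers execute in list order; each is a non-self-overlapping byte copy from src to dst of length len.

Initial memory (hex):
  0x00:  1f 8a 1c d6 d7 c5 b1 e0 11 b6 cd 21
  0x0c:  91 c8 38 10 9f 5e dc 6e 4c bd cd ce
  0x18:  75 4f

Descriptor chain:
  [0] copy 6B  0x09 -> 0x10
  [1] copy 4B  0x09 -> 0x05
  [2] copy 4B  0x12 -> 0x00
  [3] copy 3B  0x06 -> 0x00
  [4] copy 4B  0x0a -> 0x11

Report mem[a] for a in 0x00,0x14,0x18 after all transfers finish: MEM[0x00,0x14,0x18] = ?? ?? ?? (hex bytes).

#0 dst[0x10+6] := {0xb6,0xcd,0x21,0x91,0xc8,0x38}
#1 dst[0x05+4] := {0xb6,0xcd,0x21,0x91}
#2 dst[0x00+4] := {0x21,0x91,0xc8,0x38}
#3 dst[0x00+3] := {0xcd,0x21,0x91}
#4 dst[0x11+4] := {0xcd,0x21,0x91,0xc8}
query mem[0x00]=0xcd, mem[0x14]=0xc8, mem[0x18]=0x75

MEM[0x00,0x14,0x18] = cd c8 75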